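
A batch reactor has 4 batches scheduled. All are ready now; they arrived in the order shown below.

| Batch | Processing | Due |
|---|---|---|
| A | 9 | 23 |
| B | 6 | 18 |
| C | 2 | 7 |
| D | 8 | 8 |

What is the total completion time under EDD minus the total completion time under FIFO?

EDD (increasing due date): C D B A.
C: 0→2
D: 2→10
B: 10→16
A: 16→25
Sum = 2+10+16+25 = 53.
FIFO (arrival order): A B C D.
A: 0→9
B: 9→15
C: 15→17
D: 17→25
Sum = 9+15+17+25 = 66.
Difference = 53 − 66 = -13.

-13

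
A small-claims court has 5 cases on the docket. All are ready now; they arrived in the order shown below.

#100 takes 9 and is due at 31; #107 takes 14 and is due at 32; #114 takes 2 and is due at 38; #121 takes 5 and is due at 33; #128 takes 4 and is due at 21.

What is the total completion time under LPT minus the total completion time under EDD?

LPT (decreasing processing time): #107 #100 #121 #128 #114.
#107: 0→14
#100: 14→23
#121: 23→28
#128: 28→32
#114: 32→34
Sum = 14+23+28+32+34 = 131.
EDD (increasing due date): #128 #100 #107 #121 #114.
#128: 0→4
#100: 4→13
#107: 13→27
#121: 27→32
#114: 32→34
Sum = 4+13+27+32+34 = 110.
Difference = 131 − 110 = 21.

21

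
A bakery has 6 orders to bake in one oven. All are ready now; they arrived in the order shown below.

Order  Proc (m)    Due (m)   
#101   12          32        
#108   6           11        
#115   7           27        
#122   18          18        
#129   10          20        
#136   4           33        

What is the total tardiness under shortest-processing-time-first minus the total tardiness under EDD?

-26

SPT (increasing processing time): #136 #108 #115 #129 #101 #122.
#136: 0→4, due 33, tardiness 0
#108: 4→10, due 11, tardiness 0
#115: 10→17, due 27, tardiness 0
#129: 17→27, due 20, tardiness 7
#101: 27→39, due 32, tardiness 7
#122: 39→57, due 18, tardiness 39
Sum = 0+0+0+7+7+39 = 53.
EDD (increasing due date): #108 #122 #129 #115 #101 #136.
#108: 0→6, due 11, tardiness 0
#122: 6→24, due 18, tardiness 6
#129: 24→34, due 20, tardiness 14
#115: 34→41, due 27, tardiness 14
#101: 41→53, due 32, tardiness 21
#136: 53→57, due 33, tardiness 24
Sum = 0+6+14+14+21+24 = 79.
Difference = 53 − 79 = -26.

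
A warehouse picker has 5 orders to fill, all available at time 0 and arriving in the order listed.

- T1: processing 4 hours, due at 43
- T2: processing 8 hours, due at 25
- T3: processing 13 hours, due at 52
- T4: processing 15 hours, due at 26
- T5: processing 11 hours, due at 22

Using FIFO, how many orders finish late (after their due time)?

FIFO (arrival order): T1 T2 T3 T4 T5.
T1: 0→4, due 43, tardiness 0
T2: 4→12, due 25, tardiness 0
T3: 12→25, due 52, tardiness 0
T4: 25→40, due 26, tardiness 14
T5: 40→51, due 22, tardiness 29
Late orders: 2.

2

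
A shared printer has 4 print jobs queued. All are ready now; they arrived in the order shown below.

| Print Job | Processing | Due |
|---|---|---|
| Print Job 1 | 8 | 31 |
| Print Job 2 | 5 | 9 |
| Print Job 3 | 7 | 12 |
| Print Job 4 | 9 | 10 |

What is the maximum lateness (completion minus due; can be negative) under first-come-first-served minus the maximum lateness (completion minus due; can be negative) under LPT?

FIFO (arrival order): Print Job 1 Print Job 2 Print Job 3 Print Job 4.
Print Job 1: 0→8, due 31, lateness -23
Print Job 2: 8→13, due 9, lateness 4
Print Job 3: 13→20, due 12, lateness 8
Print Job 4: 20→29, due 10, lateness 19
Maximum = 19.
LPT (decreasing processing time): Print Job 4 Print Job 1 Print Job 3 Print Job 2.
Print Job 4: 0→9, due 10, lateness -1
Print Job 1: 9→17, due 31, lateness -14
Print Job 3: 17→24, due 12, lateness 12
Print Job 2: 24→29, due 9, lateness 20
Maximum = 20.
Difference = 19 − 20 = -1.

-1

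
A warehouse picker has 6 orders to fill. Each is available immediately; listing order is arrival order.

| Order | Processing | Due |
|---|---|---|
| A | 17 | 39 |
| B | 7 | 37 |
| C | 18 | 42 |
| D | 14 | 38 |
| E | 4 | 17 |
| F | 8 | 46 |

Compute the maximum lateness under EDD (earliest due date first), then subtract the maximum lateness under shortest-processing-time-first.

-4

EDD (increasing due date): E B D A C F.
E: 0→4, due 17, lateness -13
B: 4→11, due 37, lateness -26
D: 11→25, due 38, lateness -13
A: 25→42, due 39, lateness 3
C: 42→60, due 42, lateness 18
F: 60→68, due 46, lateness 22
Maximum = 22.
SPT (increasing processing time): E B F D A C.
E: 0→4, due 17, lateness -13
B: 4→11, due 37, lateness -26
F: 11→19, due 46, lateness -27
D: 19→33, due 38, lateness -5
A: 33→50, due 39, lateness 11
C: 50→68, due 42, lateness 26
Maximum = 26.
Difference = 22 − 26 = -4.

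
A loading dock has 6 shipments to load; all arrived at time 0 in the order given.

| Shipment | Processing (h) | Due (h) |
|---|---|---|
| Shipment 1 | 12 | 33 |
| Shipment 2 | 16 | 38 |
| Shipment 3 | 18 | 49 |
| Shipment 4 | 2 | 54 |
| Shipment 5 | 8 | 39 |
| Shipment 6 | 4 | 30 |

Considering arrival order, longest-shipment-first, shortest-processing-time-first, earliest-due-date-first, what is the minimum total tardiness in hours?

15

FIFO (arrival order): Shipment 1 Shipment 2 Shipment 3 Shipment 4 Shipment 5 Shipment 6.
Shipment 1: 0→12, due 33, tardiness 0
Shipment 2: 12→28, due 38, tardiness 0
Shipment 3: 28→46, due 49, tardiness 0
Shipment 4: 46→48, due 54, tardiness 0
Shipment 5: 48→56, due 39, tardiness 17
Shipment 6: 56→60, due 30, tardiness 30
Sum = 0+0+0+0+17+30 = 47.
LPT (decreasing processing time): Shipment 3 Shipment 2 Shipment 1 Shipment 5 Shipment 6 Shipment 4.
Shipment 3: 0→18, due 49, tardiness 0
Shipment 2: 18→34, due 38, tardiness 0
Shipment 1: 34→46, due 33, tardiness 13
Shipment 5: 46→54, due 39, tardiness 15
Shipment 6: 54→58, due 30, tardiness 28
Shipment 4: 58→60, due 54, tardiness 6
Sum = 0+0+13+15+28+6 = 62.
SPT (increasing processing time): Shipment 4 Shipment 6 Shipment 5 Shipment 1 Shipment 2 Shipment 3.
Shipment 4: 0→2, due 54, tardiness 0
Shipment 6: 2→6, due 30, tardiness 0
Shipment 5: 6→14, due 39, tardiness 0
Shipment 1: 14→26, due 33, tardiness 0
Shipment 2: 26→42, due 38, tardiness 4
Shipment 3: 42→60, due 49, tardiness 11
Sum = 0+0+0+0+4+11 = 15.
EDD (increasing due date): Shipment 6 Shipment 1 Shipment 2 Shipment 5 Shipment 3 Shipment 4.
Shipment 6: 0→4, due 30, tardiness 0
Shipment 1: 4→16, due 33, tardiness 0
Shipment 2: 16→32, due 38, tardiness 0
Shipment 5: 32→40, due 39, tardiness 1
Shipment 3: 40→58, due 49, tardiness 9
Shipment 4: 58→60, due 54, tardiness 6
Sum = 0+0+0+1+9+6 = 16.
FIFO 47, LPT 62, SPT 15, EDD 16 → minimum 15.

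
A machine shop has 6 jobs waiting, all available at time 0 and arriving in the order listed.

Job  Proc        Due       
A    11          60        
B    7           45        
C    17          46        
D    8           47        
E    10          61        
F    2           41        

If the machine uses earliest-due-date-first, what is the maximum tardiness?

0

EDD (increasing due date): F B C D A E.
F: 0→2, due 41, tardiness 0
B: 2→9, due 45, tardiness 0
C: 9→26, due 46, tardiness 0
D: 26→34, due 47, tardiness 0
A: 34→45, due 60, tardiness 0
E: 45→55, due 61, tardiness 0
Maximum = 0.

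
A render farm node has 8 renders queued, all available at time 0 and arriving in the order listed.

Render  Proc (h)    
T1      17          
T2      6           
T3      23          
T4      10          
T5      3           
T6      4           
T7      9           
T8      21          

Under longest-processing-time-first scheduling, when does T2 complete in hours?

86

LPT (decreasing processing time): T3 T8 T1 T4 T7 T2 T6 T5.
T3: 0→23
T8: 23→44
T1: 44→61
T4: 61→71
T7: 71→80
T2: 80→86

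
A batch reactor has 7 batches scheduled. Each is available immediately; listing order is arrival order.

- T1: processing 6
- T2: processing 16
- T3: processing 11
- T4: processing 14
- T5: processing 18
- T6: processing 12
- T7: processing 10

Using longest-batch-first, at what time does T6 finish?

LPT (decreasing processing time): T5 T2 T4 T6 T3 T7 T1.
T5: 0→18
T2: 18→34
T4: 34→48
T6: 48→60

60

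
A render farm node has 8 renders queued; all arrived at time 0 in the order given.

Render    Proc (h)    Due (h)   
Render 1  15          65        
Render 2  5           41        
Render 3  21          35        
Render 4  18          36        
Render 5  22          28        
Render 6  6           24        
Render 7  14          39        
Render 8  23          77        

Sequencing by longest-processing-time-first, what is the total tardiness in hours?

LPT (decreasing processing time): Render 8 Render 5 Render 3 Render 4 Render 1 Render 7 Render 6 Render 2.
Render 8: 0→23, due 77, tardiness 0
Render 5: 23→45, due 28, tardiness 17
Render 3: 45→66, due 35, tardiness 31
Render 4: 66→84, due 36, tardiness 48
Render 1: 84→99, due 65, tardiness 34
Render 7: 99→113, due 39, tardiness 74
Render 6: 113→119, due 24, tardiness 95
Render 2: 119→124, due 41, tardiness 83
Sum = 0+17+31+48+34+74+95+83 = 382.

382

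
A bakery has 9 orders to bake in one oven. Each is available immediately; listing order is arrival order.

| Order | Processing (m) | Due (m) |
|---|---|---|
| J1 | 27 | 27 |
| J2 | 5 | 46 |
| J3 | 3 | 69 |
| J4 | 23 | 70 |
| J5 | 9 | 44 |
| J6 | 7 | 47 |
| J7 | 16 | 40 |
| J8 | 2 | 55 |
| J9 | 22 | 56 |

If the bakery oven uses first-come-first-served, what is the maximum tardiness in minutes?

58

FIFO (arrival order): J1 J2 J3 J4 J5 J6 J7 J8 J9.
J1: 0→27, due 27, tardiness 0
J2: 27→32, due 46, tardiness 0
J3: 32→35, due 69, tardiness 0
J4: 35→58, due 70, tardiness 0
J5: 58→67, due 44, tardiness 23
J6: 67→74, due 47, tardiness 27
J7: 74→90, due 40, tardiness 50
J8: 90→92, due 55, tardiness 37
J9: 92→114, due 56, tardiness 58
Maximum = 58.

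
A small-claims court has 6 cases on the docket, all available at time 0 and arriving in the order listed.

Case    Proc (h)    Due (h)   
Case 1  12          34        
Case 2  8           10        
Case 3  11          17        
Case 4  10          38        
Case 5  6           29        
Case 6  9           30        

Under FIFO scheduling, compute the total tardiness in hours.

71

FIFO (arrival order): Case 1 Case 2 Case 3 Case 4 Case 5 Case 6.
Case 1: 0→12, due 34, tardiness 0
Case 2: 12→20, due 10, tardiness 10
Case 3: 20→31, due 17, tardiness 14
Case 4: 31→41, due 38, tardiness 3
Case 5: 41→47, due 29, tardiness 18
Case 6: 47→56, due 30, tardiness 26
Sum = 0+10+14+3+18+26 = 71.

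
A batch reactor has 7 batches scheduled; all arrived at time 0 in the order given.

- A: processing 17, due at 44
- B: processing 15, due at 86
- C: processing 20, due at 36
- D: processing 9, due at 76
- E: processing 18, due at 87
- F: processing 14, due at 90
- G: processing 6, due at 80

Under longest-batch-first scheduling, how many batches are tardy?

3

LPT (decreasing processing time): C E A B F D G.
C: 0→20, due 36, tardiness 0
E: 20→38, due 87, tardiness 0
A: 38→55, due 44, tardiness 11
B: 55→70, due 86, tardiness 0
F: 70→84, due 90, tardiness 0
D: 84→93, due 76, tardiness 17
G: 93→99, due 80, tardiness 19
Late batches: 3.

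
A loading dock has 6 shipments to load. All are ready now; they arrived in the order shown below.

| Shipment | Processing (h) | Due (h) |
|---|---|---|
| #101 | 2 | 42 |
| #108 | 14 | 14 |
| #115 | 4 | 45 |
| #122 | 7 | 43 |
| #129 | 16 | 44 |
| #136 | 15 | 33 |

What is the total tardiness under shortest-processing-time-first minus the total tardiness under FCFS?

9

SPT (increasing processing time): #101 #115 #122 #108 #136 #129.
#101: 0→2, due 42, tardiness 0
#115: 2→6, due 45, tardiness 0
#122: 6→13, due 43, tardiness 0
#108: 13→27, due 14, tardiness 13
#136: 27→42, due 33, tardiness 9
#129: 42→58, due 44, tardiness 14
Sum = 0+0+0+13+9+14 = 36.
FIFO (arrival order): #101 #108 #115 #122 #129 #136.
#101: 0→2, due 42, tardiness 0
#108: 2→16, due 14, tardiness 2
#115: 16→20, due 45, tardiness 0
#122: 20→27, due 43, tardiness 0
#129: 27→43, due 44, tardiness 0
#136: 43→58, due 33, tardiness 25
Sum = 0+2+0+0+0+25 = 27.
Difference = 36 − 27 = 9.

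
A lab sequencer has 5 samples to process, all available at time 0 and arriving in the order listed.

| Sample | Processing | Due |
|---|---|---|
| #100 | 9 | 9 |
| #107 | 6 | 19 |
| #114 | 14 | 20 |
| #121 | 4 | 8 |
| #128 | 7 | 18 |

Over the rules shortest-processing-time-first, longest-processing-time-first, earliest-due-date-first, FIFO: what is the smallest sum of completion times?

97

SPT (increasing processing time): #121 #107 #128 #100 #114.
#121: 0→4
#107: 4→10
#128: 10→17
#100: 17→26
#114: 26→40
Sum = 4+10+17+26+40 = 97.
LPT (decreasing processing time): #114 #100 #128 #107 #121.
#114: 0→14
#100: 14→23
#128: 23→30
#107: 30→36
#121: 36→40
Sum = 14+23+30+36+40 = 143.
EDD (increasing due date): #121 #100 #128 #107 #114.
#121: 0→4
#100: 4→13
#128: 13→20
#107: 20→26
#114: 26→40
Sum = 4+13+20+26+40 = 103.
FIFO (arrival order): #100 #107 #114 #121 #128.
#100: 0→9
#107: 9→15
#114: 15→29
#121: 29→33
#128: 33→40
Sum = 9+15+29+33+40 = 126.
SPT 97, LPT 143, EDD 103, FIFO 126 → minimum 97.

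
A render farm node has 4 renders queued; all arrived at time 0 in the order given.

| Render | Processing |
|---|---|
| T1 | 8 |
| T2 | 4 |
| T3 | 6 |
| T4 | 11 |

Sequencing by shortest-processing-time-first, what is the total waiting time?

32

SPT (increasing processing time): T2 T3 T1 T4.
T2: waits 0, runs 0→4
T3: waits 4, runs 4→10
T1: waits 10, runs 10→18
T4: waits 18, runs 18→29
Sum = 0+4+10+18 = 32.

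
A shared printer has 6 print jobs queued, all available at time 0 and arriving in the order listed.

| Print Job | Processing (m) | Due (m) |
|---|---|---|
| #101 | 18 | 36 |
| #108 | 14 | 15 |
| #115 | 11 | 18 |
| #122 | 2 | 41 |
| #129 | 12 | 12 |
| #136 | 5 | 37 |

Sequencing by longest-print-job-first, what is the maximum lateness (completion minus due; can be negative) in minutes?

37

LPT (decreasing processing time): #101 #108 #129 #115 #136 #122.
#101: 0→18, due 36, lateness -18
#108: 18→32, due 15, lateness 17
#129: 32→44, due 12, lateness 32
#115: 44→55, due 18, lateness 37
#136: 55→60, due 37, lateness 23
#122: 60→62, due 41, lateness 21
Maximum = 37.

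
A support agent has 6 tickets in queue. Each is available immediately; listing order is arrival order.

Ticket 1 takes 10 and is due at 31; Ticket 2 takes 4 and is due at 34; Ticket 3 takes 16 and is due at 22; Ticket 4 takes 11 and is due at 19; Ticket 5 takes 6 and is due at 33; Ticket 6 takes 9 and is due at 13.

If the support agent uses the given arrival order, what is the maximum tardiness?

FIFO (arrival order): Ticket 1 Ticket 2 Ticket 3 Ticket 4 Ticket 5 Ticket 6.
Ticket 1: 0→10, due 31, tardiness 0
Ticket 2: 10→14, due 34, tardiness 0
Ticket 3: 14→30, due 22, tardiness 8
Ticket 4: 30→41, due 19, tardiness 22
Ticket 5: 41→47, due 33, tardiness 14
Ticket 6: 47→56, due 13, tardiness 43
Maximum = 43.

43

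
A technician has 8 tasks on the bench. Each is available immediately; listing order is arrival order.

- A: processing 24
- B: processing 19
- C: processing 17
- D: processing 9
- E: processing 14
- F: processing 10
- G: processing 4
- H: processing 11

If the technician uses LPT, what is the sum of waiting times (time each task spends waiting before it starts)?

485

LPT (decreasing processing time): A B C E H F D G.
A: waits 0, runs 0→24
B: waits 24, runs 24→43
C: waits 43, runs 43→60
E: waits 60, runs 60→74
H: waits 74, runs 74→85
F: waits 85, runs 85→95
D: waits 95, runs 95→104
G: waits 104, runs 104→108
Sum = 0+24+43+60+74+85+95+104 = 485.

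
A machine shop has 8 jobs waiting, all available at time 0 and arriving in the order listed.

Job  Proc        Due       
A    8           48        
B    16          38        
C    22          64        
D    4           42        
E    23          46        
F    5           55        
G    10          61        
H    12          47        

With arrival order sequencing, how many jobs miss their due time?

5

FIFO (arrival order): A B C D E F G H.
A: 0→8, due 48, tardiness 0
B: 8→24, due 38, tardiness 0
C: 24→46, due 64, tardiness 0
D: 46→50, due 42, tardiness 8
E: 50→73, due 46, tardiness 27
F: 73→78, due 55, tardiness 23
G: 78→88, due 61, tardiness 27
H: 88→100, due 47, tardiness 53
Late jobs: 5.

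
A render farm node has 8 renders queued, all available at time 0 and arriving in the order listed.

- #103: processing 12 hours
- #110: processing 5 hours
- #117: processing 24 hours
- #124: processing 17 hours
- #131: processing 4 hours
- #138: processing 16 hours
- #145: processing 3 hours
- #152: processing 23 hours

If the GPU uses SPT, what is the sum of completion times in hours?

327

SPT (increasing processing time): #145 #131 #110 #103 #138 #124 #152 #117.
#145: 0→3
#131: 3→7
#110: 7→12
#103: 12→24
#138: 24→40
#124: 40→57
#152: 57→80
#117: 80→104
Sum = 3+7+12+24+40+57+80+104 = 327.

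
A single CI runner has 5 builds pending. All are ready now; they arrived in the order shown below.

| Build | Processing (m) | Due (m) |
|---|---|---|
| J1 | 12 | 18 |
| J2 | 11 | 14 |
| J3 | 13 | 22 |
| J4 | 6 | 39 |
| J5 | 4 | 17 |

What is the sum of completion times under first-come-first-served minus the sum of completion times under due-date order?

20

FIFO (arrival order): J1 J2 J3 J4 J5.
J1: 0→12
J2: 12→23
J3: 23→36
J4: 36→42
J5: 42→46
Sum = 12+23+36+42+46 = 159.
EDD (increasing due date): J2 J5 J1 J3 J4.
J2: 0→11
J5: 11→15
J1: 15→27
J3: 27→40
J4: 40→46
Sum = 11+15+27+40+46 = 139.
Difference = 159 − 139 = 20.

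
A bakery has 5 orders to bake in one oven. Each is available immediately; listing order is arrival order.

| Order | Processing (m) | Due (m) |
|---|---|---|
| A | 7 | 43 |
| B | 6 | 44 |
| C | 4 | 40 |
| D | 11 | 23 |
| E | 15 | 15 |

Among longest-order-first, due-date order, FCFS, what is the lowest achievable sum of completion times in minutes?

LPT (decreasing processing time): E D A B C.
E: 0→15
D: 15→26
A: 26→33
B: 33→39
C: 39→43
Sum = 15+26+33+39+43 = 156.
EDD (increasing due date): E D C A B.
E: 0→15
D: 15→26
C: 26→30
A: 30→37
B: 37→43
Sum = 15+26+30+37+43 = 151.
FIFO (arrival order): A B C D E.
A: 0→7
B: 7→13
C: 13→17
D: 17→28
E: 28→43
Sum = 7+13+17+28+43 = 108.
LPT 156, EDD 151, FIFO 108 → minimum 108.

108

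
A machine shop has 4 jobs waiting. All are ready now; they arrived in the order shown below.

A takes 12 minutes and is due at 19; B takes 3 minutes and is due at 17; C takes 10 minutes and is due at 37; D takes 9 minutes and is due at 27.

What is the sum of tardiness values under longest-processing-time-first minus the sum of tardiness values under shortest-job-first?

6

LPT (decreasing processing time): A C D B.
A: 0→12, due 19, tardiness 0
C: 12→22, due 37, tardiness 0
D: 22→31, due 27, tardiness 4
B: 31→34, due 17, tardiness 17
Sum = 0+0+4+17 = 21.
SPT (increasing processing time): B D C A.
B: 0→3, due 17, tardiness 0
D: 3→12, due 27, tardiness 0
C: 12→22, due 37, tardiness 0
A: 22→34, due 19, tardiness 15
Sum = 0+0+0+15 = 15.
Difference = 21 − 15 = 6.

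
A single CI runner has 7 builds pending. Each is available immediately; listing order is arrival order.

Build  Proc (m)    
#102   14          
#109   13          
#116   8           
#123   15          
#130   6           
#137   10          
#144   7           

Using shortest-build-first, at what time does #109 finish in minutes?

44

SPT (increasing processing time): #130 #144 #116 #137 #109 #102 #123.
#130: 0→6
#144: 6→13
#116: 13→21
#137: 21→31
#109: 31→44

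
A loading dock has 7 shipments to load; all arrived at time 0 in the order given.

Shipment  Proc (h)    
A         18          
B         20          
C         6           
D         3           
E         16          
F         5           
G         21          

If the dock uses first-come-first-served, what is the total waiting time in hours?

278

FIFO (arrival order): A B C D E F G.
A: waits 0, runs 0→18
B: waits 18, runs 18→38
C: waits 38, runs 38→44
D: waits 44, runs 44→47
E: waits 47, runs 47→63
F: waits 63, runs 63→68
G: waits 68, runs 68→89
Sum = 0+18+38+44+47+63+68 = 278.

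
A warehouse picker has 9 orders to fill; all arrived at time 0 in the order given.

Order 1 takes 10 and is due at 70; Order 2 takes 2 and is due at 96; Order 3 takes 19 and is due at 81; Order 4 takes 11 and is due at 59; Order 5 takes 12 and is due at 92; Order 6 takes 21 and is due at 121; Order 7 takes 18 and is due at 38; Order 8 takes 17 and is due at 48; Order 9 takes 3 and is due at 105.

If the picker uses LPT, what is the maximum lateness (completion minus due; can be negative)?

LPT (decreasing processing time): Order 6 Order 3 Order 7 Order 8 Order 5 Order 4 Order 1 Order 9 Order 2.
Order 6: 0→21, due 121, lateness -100
Order 3: 21→40, due 81, lateness -41
Order 7: 40→58, due 38, lateness 20
Order 8: 58→75, due 48, lateness 27
Order 5: 75→87, due 92, lateness -5
Order 4: 87→98, due 59, lateness 39
Order 1: 98→108, due 70, lateness 38
Order 9: 108→111, due 105, lateness 6
Order 2: 111→113, due 96, lateness 17
Maximum = 39.

39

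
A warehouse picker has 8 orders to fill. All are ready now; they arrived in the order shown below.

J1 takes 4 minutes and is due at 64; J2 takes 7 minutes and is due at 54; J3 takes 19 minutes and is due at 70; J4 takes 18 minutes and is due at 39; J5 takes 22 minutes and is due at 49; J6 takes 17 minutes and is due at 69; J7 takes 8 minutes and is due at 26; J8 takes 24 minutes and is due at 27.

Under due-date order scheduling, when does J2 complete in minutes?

79

EDD (increasing due date): J7 J8 J4 J5 J2 J1 J6 J3.
J7: 0→8
J8: 8→32
J4: 32→50
J5: 50→72
J2: 72→79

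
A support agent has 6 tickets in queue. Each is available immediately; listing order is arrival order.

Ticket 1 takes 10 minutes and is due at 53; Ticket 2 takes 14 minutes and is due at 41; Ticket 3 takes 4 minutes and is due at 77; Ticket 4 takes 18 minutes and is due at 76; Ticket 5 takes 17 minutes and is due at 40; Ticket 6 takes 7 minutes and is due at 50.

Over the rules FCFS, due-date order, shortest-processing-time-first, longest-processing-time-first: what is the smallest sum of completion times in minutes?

FIFO (arrival order): Ticket 1 Ticket 2 Ticket 3 Ticket 4 Ticket 5 Ticket 6.
Ticket 1: 0→10
Ticket 2: 10→24
Ticket 3: 24→28
Ticket 4: 28→46
Ticket 5: 46→63
Ticket 6: 63→70
Sum = 10+24+28+46+63+70 = 241.
EDD (increasing due date): Ticket 5 Ticket 2 Ticket 6 Ticket 1 Ticket 4 Ticket 3.
Ticket 5: 0→17
Ticket 2: 17→31
Ticket 6: 31→38
Ticket 1: 38→48
Ticket 4: 48→66
Ticket 3: 66→70
Sum = 17+31+38+48+66+70 = 270.
SPT (increasing processing time): Ticket 3 Ticket 6 Ticket 1 Ticket 2 Ticket 5 Ticket 4.
Ticket 3: 0→4
Ticket 6: 4→11
Ticket 1: 11→21
Ticket 2: 21→35
Ticket 5: 35→52
Ticket 4: 52→70
Sum = 4+11+21+35+52+70 = 193.
LPT (decreasing processing time): Ticket 4 Ticket 5 Ticket 2 Ticket 1 Ticket 6 Ticket 3.
Ticket 4: 0→18
Ticket 5: 18→35
Ticket 2: 35→49
Ticket 1: 49→59
Ticket 6: 59→66
Ticket 3: 66→70
Sum = 18+35+49+59+66+70 = 297.
FIFO 241, EDD 270, SPT 193, LPT 297 → minimum 193.

193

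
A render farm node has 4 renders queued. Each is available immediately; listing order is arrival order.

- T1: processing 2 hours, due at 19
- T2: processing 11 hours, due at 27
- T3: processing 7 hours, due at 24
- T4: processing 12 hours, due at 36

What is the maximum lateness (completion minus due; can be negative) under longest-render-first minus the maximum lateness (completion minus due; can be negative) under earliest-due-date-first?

LPT (decreasing processing time): T4 T2 T3 T1.
T4: 0→12, due 36, lateness -24
T2: 12→23, due 27, lateness -4
T3: 23→30, due 24, lateness 6
T1: 30→32, due 19, lateness 13
Maximum = 13.
EDD (increasing due date): T1 T3 T2 T4.
T1: 0→2, due 19, lateness -17
T3: 2→9, due 24, lateness -15
T2: 9→20, due 27, lateness -7
T4: 20→32, due 36, lateness -4
Maximum = -4.
Difference = 13 − -4 = 17.

17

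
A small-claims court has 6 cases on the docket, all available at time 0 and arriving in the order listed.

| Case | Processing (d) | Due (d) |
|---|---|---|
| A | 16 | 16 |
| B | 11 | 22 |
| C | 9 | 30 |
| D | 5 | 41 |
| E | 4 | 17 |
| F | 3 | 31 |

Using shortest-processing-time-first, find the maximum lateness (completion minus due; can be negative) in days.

32

SPT (increasing processing time): F E D C B A.
F: 0→3, due 31, lateness -28
E: 3→7, due 17, lateness -10
D: 7→12, due 41, lateness -29
C: 12→21, due 30, lateness -9
B: 21→32, due 22, lateness 10
A: 32→48, due 16, lateness 32
Maximum = 32.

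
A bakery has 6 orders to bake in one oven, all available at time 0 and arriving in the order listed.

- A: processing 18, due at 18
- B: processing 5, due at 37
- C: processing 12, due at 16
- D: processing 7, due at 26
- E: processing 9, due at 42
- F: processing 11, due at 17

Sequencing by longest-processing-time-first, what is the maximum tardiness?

LPT (decreasing processing time): A C F E D B.
A: 0→18, due 18, tardiness 0
C: 18→30, due 16, tardiness 14
F: 30→41, due 17, tardiness 24
E: 41→50, due 42, tardiness 8
D: 50→57, due 26, tardiness 31
B: 57→62, due 37, tardiness 25
Maximum = 31.

31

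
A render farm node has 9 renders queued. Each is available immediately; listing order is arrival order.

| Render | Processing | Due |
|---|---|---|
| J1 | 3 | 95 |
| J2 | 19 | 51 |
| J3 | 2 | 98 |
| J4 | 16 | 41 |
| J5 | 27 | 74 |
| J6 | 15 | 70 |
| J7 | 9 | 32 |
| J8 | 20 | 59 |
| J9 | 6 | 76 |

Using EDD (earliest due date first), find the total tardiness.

EDD (increasing due date): J7 J4 J2 J8 J6 J5 J9 J1 J3.
J7: 0→9, due 32, tardiness 0
J4: 9→25, due 41, tardiness 0
J2: 25→44, due 51, tardiness 0
J8: 44→64, due 59, tardiness 5
J6: 64→79, due 70, tardiness 9
J5: 79→106, due 74, tardiness 32
J9: 106→112, due 76, tardiness 36
J1: 112→115, due 95, tardiness 20
J3: 115→117, due 98, tardiness 19
Sum = 0+0+0+5+9+32+36+20+19 = 121.

121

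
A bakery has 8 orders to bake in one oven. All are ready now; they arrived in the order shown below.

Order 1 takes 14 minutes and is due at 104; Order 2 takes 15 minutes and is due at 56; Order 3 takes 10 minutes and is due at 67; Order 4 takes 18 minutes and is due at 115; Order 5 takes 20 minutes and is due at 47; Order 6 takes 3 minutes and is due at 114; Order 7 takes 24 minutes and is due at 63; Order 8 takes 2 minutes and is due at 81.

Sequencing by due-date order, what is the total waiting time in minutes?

EDD (increasing due date): Order 5 Order 2 Order 7 Order 3 Order 8 Order 1 Order 6 Order 4.
Order 5: waits 0, runs 0→20
Order 2: waits 20, runs 20→35
Order 7: waits 35, runs 35→59
Order 3: waits 59, runs 59→69
Order 8: waits 69, runs 69→71
Order 1: waits 71, runs 71→85
Order 6: waits 85, runs 85→88
Order 4: waits 88, runs 88→106
Sum = 0+20+35+59+69+71+85+88 = 427.

427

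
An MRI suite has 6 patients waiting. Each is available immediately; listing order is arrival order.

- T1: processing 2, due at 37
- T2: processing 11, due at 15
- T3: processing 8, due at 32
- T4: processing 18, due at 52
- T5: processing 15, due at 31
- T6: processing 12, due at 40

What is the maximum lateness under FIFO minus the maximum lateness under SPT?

FIFO (arrival order): T1 T2 T3 T4 T5 T6.
T1: 0→2, due 37, lateness -35
T2: 2→13, due 15, lateness -2
T3: 13→21, due 32, lateness -11
T4: 21→39, due 52, lateness -13
T5: 39→54, due 31, lateness 23
T6: 54→66, due 40, lateness 26
Maximum = 26.
SPT (increasing processing time): T1 T3 T2 T6 T5 T4.
T1: 0→2, due 37, lateness -35
T3: 2→10, due 32, lateness -22
T2: 10→21, due 15, lateness 6
T6: 21→33, due 40, lateness -7
T5: 33→48, due 31, lateness 17
T4: 48→66, due 52, lateness 14
Maximum = 17.
Difference = 26 − 17 = 9.

9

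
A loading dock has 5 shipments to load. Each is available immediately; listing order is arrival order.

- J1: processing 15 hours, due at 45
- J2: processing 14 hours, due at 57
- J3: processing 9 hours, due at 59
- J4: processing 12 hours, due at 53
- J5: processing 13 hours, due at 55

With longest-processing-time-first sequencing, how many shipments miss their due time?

2

LPT (decreasing processing time): J1 J2 J5 J4 J3.
J1: 0→15, due 45, tardiness 0
J2: 15→29, due 57, tardiness 0
J5: 29→42, due 55, tardiness 0
J4: 42→54, due 53, tardiness 1
J3: 54→63, due 59, tardiness 4
Late shipments: 2.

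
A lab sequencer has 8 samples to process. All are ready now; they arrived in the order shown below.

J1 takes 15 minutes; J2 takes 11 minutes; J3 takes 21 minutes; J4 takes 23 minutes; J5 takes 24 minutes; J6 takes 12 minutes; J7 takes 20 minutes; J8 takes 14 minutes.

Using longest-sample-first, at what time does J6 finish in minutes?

LPT (decreasing processing time): J5 J4 J3 J7 J1 J8 J6 J2.
J5: 0→24
J4: 24→47
J3: 47→68
J7: 68→88
J1: 88→103
J8: 103→117
J6: 117→129

129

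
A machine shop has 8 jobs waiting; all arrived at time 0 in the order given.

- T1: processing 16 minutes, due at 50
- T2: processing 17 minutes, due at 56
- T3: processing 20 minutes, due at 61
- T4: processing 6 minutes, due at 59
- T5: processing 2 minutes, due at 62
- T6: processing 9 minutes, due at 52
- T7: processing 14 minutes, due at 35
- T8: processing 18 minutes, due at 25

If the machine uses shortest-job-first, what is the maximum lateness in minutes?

57

SPT (increasing processing time): T5 T4 T6 T7 T1 T2 T8 T3.
T5: 0→2, due 62, lateness -60
T4: 2→8, due 59, lateness -51
T6: 8→17, due 52, lateness -35
T7: 17→31, due 35, lateness -4
T1: 31→47, due 50, lateness -3
T2: 47→64, due 56, lateness 8
T8: 64→82, due 25, lateness 57
T3: 82→102, due 61, lateness 41
Maximum = 57.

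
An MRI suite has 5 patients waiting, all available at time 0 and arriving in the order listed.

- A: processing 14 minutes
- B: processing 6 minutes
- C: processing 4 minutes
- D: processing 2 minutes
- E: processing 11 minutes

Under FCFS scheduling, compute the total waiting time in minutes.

FIFO (arrival order): A B C D E.
A: waits 0, runs 0→14
B: waits 14, runs 14→20
C: waits 20, runs 20→24
D: waits 24, runs 24→26
E: waits 26, runs 26→37
Sum = 0+14+20+24+26 = 84.

84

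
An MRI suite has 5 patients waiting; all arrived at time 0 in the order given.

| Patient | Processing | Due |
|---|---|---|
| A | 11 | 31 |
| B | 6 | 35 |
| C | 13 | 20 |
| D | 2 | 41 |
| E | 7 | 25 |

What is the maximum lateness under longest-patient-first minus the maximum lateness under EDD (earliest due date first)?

4

LPT (decreasing processing time): C A E B D.
C: 0→13, due 20, lateness -7
A: 13→24, due 31, lateness -7
E: 24→31, due 25, lateness 6
B: 31→37, due 35, lateness 2
D: 37→39, due 41, lateness -2
Maximum = 6.
EDD (increasing due date): C E A B D.
C: 0→13, due 20, lateness -7
E: 13→20, due 25, lateness -5
A: 20→31, due 31, lateness 0
B: 31→37, due 35, lateness 2
D: 37→39, due 41, lateness -2
Maximum = 2.
Difference = 6 − 2 = 4.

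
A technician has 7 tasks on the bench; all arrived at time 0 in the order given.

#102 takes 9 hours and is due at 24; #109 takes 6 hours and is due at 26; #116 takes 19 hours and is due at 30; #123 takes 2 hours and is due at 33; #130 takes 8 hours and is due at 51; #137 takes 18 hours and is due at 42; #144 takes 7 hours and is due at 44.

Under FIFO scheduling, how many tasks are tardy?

4

FIFO (arrival order): #102 #109 #116 #123 #130 #137 #144.
#102: 0→9, due 24, tardiness 0
#109: 9→15, due 26, tardiness 0
#116: 15→34, due 30, tardiness 4
#123: 34→36, due 33, tardiness 3
#130: 36→44, due 51, tardiness 0
#137: 44→62, due 42, tardiness 20
#144: 62→69, due 44, tardiness 25
Late tasks: 4.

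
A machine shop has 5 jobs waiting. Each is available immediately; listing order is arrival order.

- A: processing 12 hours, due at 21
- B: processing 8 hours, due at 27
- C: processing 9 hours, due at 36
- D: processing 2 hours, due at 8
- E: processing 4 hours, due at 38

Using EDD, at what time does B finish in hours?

EDD (increasing due date): D A B C E.
D: 0→2
A: 2→14
B: 14→22

22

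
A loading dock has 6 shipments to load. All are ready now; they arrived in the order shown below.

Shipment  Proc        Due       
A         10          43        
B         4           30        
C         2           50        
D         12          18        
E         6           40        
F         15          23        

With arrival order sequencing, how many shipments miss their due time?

2

FIFO (arrival order): A B C D E F.
A: 0→10, due 43, tardiness 0
B: 10→14, due 30, tardiness 0
C: 14→16, due 50, tardiness 0
D: 16→28, due 18, tardiness 10
E: 28→34, due 40, tardiness 0
F: 34→49, due 23, tardiness 26
Late shipments: 2.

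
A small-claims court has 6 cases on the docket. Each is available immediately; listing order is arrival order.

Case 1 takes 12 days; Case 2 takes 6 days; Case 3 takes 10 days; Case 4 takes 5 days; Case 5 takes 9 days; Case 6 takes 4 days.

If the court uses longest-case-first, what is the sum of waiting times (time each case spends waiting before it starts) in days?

144

LPT (decreasing processing time): Case 1 Case 3 Case 5 Case 2 Case 4 Case 6.
Case 1: waits 0, runs 0→12
Case 3: waits 12, runs 12→22
Case 5: waits 22, runs 22→31
Case 2: waits 31, runs 31→37
Case 4: waits 37, runs 37→42
Case 6: waits 42, runs 42→46
Sum = 0+12+22+31+37+42 = 144.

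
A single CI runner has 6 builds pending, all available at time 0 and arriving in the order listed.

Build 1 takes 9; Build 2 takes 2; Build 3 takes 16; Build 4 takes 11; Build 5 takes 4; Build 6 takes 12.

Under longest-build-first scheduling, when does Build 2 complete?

LPT (decreasing processing time): Build 3 Build 6 Build 4 Build 1 Build 5 Build 2.
Build 3: 0→16
Build 6: 16→28
Build 4: 28→39
Build 1: 39→48
Build 5: 48→52
Build 2: 52→54

54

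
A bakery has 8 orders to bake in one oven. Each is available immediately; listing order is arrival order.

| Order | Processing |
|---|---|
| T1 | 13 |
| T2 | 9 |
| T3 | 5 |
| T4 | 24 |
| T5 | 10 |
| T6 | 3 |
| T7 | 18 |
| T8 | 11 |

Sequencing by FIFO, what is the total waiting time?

FIFO (arrival order): T1 T2 T3 T4 T5 T6 T7 T8.
T1: waits 0, runs 0→13
T2: waits 13, runs 13→22
T3: waits 22, runs 22→27
T4: waits 27, runs 27→51
T5: waits 51, runs 51→61
T6: waits 61, runs 61→64
T7: waits 64, runs 64→82
T8: waits 82, runs 82→93
Sum = 0+13+22+27+51+61+64+82 = 320.

320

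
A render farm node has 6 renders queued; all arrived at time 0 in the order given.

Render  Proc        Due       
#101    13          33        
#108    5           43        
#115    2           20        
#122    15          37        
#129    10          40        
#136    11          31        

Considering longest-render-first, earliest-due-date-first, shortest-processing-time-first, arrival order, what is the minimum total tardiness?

LPT (decreasing processing time): #122 #101 #136 #129 #108 #115.
#122: 0→15, due 37, tardiness 0
#101: 15→28, due 33, tardiness 0
#136: 28→39, due 31, tardiness 8
#129: 39→49, due 40, tardiness 9
#108: 49→54, due 43, tardiness 11
#115: 54→56, due 20, tardiness 36
Sum = 0+0+8+9+11+36 = 64.
EDD (increasing due date): #115 #136 #101 #122 #129 #108.
#115: 0→2, due 20, tardiness 0
#136: 2→13, due 31, tardiness 0
#101: 13→26, due 33, tardiness 0
#122: 26→41, due 37, tardiness 4
#129: 41→51, due 40, tardiness 11
#108: 51→56, due 43, tardiness 13
Sum = 0+0+0+4+11+13 = 28.
SPT (increasing processing time): #115 #108 #129 #136 #101 #122.
#115: 0→2, due 20, tardiness 0
#108: 2→7, due 43, tardiness 0
#129: 7→17, due 40, tardiness 0
#136: 17→28, due 31, tardiness 0
#101: 28→41, due 33, tardiness 8
#122: 41→56, due 37, tardiness 19
Sum = 0+0+0+0+8+19 = 27.
FIFO (arrival order): #101 #108 #115 #122 #129 #136.
#101: 0→13, due 33, tardiness 0
#108: 13→18, due 43, tardiness 0
#115: 18→20, due 20, tardiness 0
#122: 20→35, due 37, tardiness 0
#129: 35→45, due 40, tardiness 5
#136: 45→56, due 31, tardiness 25
Sum = 0+0+0+0+5+25 = 30.
LPT 64, EDD 28, SPT 27, FIFO 30 → minimum 27.

27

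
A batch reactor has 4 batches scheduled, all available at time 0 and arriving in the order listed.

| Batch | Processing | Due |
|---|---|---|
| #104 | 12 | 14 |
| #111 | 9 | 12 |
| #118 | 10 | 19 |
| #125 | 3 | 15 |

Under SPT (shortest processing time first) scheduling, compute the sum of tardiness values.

23

SPT (increasing processing time): #125 #111 #118 #104.
#125: 0→3, due 15, tardiness 0
#111: 3→12, due 12, tardiness 0
#118: 12→22, due 19, tardiness 3
#104: 22→34, due 14, tardiness 20
Sum = 0+0+3+20 = 23.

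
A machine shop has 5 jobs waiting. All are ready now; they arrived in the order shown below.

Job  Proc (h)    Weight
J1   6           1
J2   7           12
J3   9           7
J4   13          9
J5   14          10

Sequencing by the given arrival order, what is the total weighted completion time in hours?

1121

FIFO (arrival order): J1 J2 J3 J4 J5.
J1: finishes 6, weight 1, w·C = 6
J2: finishes 13, weight 12, w·C = 156
J3: finishes 22, weight 7, w·C = 154
J4: finishes 35, weight 9, w·C = 315
J5: finishes 49, weight 10, w·C = 490
Sum = 6+156+154+315+490 = 1121.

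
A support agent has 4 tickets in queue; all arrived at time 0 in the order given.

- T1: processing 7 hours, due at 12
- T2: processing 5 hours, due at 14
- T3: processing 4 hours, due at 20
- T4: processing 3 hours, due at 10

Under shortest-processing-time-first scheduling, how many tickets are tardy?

1

SPT (increasing processing time): T4 T3 T2 T1.
T4: 0→3, due 10, tardiness 0
T3: 3→7, due 20, tardiness 0
T2: 7→12, due 14, tardiness 0
T1: 12→19, due 12, tardiness 7
Late tickets: 1.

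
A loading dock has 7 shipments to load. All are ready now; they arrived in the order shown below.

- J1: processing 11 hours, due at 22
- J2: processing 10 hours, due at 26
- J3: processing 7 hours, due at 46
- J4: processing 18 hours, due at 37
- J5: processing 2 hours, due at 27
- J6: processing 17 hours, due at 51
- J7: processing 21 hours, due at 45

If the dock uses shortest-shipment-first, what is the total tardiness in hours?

77

SPT (increasing processing time): J5 J3 J2 J1 J6 J4 J7.
J5: 0→2, due 27, tardiness 0
J3: 2→9, due 46, tardiness 0
J2: 9→19, due 26, tardiness 0
J1: 19→30, due 22, tardiness 8
J6: 30→47, due 51, tardiness 0
J4: 47→65, due 37, tardiness 28
J7: 65→86, due 45, tardiness 41
Sum = 0+0+0+8+0+28+41 = 77.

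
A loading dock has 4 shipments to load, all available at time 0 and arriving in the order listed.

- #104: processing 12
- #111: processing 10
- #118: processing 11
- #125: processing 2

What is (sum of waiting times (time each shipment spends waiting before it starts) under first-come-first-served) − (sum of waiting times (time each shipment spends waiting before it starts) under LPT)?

-1

FIFO (arrival order): #104 #111 #118 #125.
#104: waits 0, runs 0→12
#111: waits 12, runs 12→22
#118: waits 22, runs 22→33
#125: waits 33, runs 33→35
Sum = 0+12+22+33 = 67.
LPT (decreasing processing time): #104 #118 #111 #125.
#104: waits 0, runs 0→12
#118: waits 12, runs 12→23
#111: waits 23, runs 23→33
#125: waits 33, runs 33→35
Sum = 0+12+23+33 = 68.
Difference = 67 − 68 = -1.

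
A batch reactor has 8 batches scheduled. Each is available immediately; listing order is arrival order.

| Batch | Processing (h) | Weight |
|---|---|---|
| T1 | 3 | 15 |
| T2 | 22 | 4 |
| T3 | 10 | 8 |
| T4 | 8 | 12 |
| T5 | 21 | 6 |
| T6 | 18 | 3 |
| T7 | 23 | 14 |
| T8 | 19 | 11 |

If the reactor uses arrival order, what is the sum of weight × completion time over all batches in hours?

FIFO (arrival order): T1 T2 T3 T4 T5 T6 T7 T8.
T1: finishes 3, weight 15, w·C = 45
T2: finishes 25, weight 4, w·C = 100
T3: finishes 35, weight 8, w·C = 280
T4: finishes 43, weight 12, w·C = 516
T5: finishes 64, weight 6, w·C = 384
T6: finishes 82, weight 3, w·C = 246
T7: finishes 105, weight 14, w·C = 1470
T8: finishes 124, weight 11, w·C = 1364
Sum = 45+100+280+516+384+246+1470+1364 = 4405.

4405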